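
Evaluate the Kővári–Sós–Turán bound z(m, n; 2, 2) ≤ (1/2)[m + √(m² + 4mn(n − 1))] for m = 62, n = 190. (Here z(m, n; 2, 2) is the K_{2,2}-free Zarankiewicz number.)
z(62, 190; 2, 2) ≤ (1/2)[62 + √(62² + 4·62·190·189)] = (1/2)[62 + √8909524] = 1523.4413

Kővári–Sós–Turán: let r_1, ..., r_62 be the row sums and z = Σ r_i the total number of 1s. Each pair of columns can share at most one row with both entries 1 (else a 2×2 all-ones block appears), so Σ_i C(r_i, 2) ≤ C(190, 2) = 17955. By convexity Σ_i C(r_i, 2) ≥ 62·C(z/62, 2) = z(z − 62)/(2·62), giving z² − 62z − 62·190·189 ≤ 0 and hence z ≤ (1/2)[62 + √(3844 + 4·2226420)] = (1/2)[62 + √8909524] ≈ (1/2)(62 + 2984.8826) = 1523.4413.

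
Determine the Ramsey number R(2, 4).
R(2, 4) = 4

R(2, k) = k for all k ≥ 2: in a 2-colouring of K_k, either some edge is red (a red K_2) or all edges are blue (a blue K_k). And K_{3} coloured all-blue has no blue K_4, so R(2, 4) > 3. Hence R(2, 4) = 4.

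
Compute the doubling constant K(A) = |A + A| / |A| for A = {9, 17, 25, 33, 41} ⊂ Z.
K = |A + A| / |A| = 9/5

Enumerate A + A = {a + b : a, b ∈ A}. With |A| = 5, there are |A|^2 = 25 ordered sum pairs; collecting distinct values, A + A = {18, 26, 34, 42, 50, 58, 66, 74, 82}, so |A + A| = 9. Thus K = 9/5. Here |A + A| = 2|A| − 1 = 9, the minimum possible — so K = 9/5 is minimal, which holds iff A is an arithmetic progression.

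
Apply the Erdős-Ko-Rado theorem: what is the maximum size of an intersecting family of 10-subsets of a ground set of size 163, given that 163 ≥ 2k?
max |F| = C(162, 9) = 168899639028120

The Erdős-Ko-Rado theorem states: for n ≥ 2k, an intersecting family of k-subsets of an n-element set has size at most C(n − 1, k − 1), with equality for 'star' families {A ⊆ [n] : |A| = k, i ∈ A} (fix an element i). For n = 163, k = 10: C(162, 9) = 168899639028120.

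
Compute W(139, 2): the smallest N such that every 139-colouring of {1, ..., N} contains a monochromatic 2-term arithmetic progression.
W(139, 2) = 139 + 1 = 140

A 2-term AP is any pair of integers, so a monochromatic 2-AP exists iff some colour is used at least twice. With 139 colours, the colouring i ↦ i on {1, ..., 139} uses each colour once, avoiding any monochromatic pair, so W(139, 2) > 139. For {1, ..., 140}, pigeonhole forces two integers of the same colour, which form a monochromatic 2-AP. Hence W(139, 2) = 140.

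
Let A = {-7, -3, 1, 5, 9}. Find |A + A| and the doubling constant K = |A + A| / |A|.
K = |A + A| / |A| = 9/5

Enumerate A + A = {a + b : a, b ∈ A}. With |A| = 5, there are |A|^2 = 25 ordered sum pairs; collecting distinct values, A + A = {-14, -10, -6, -2, 2, 6, 10, 14, 18}, so |A + A| = 9. Thus K = 9/5. Here |A + A| = 2|A| − 1 = 9, the minimum possible — so K = 9/5 is minimal, which holds iff A is an arithmetic progression.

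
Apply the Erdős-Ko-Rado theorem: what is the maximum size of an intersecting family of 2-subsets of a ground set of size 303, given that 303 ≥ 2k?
max |F| = C(302, 1) = 302

The Erdős-Ko-Rado theorem states: for n ≥ 2k, an intersecting family of k-subsets of an n-element set has size at most C(n − 1, k − 1), with equality for 'star' families {A ⊆ [n] : |A| = k, i ∈ A} (fix an element i). For n = 303, k = 2: C(302, 1) = 302.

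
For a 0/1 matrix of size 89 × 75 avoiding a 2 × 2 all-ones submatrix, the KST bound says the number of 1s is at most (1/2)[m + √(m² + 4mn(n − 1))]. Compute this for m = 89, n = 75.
z(89, 75; 2, 2) ≤ (1/2)[89 + √(89² + 4·89·75·74)] = (1/2)[89 + √1983721] = 748.7232

Kővári–Sós–Turán: let r_1, ..., r_89 be the row sums and z = Σ r_i the total number of 1s. Each pair of columns can share at most one row with both entries 1 (else a 2×2 all-ones block appears), so Σ_i C(r_i, 2) ≤ C(75, 2) = 2775. By convexity Σ_i C(r_i, 2) ≥ 89·C(z/89, 2) = z(z − 89)/(2·89), giving z² − 89z − 89·75·74 ≤ 0 and hence z ≤ (1/2)[89 + √(7921 + 4·493950)] = (1/2)[89 + √1983721] ≈ (1/2)(89 + 1408.4463) = 748.7232.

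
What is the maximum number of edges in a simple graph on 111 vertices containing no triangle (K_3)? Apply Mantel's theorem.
ex(111, K_3) = ⌊111^2/4⌋ = 3080

Mantel (1907): a triangle-free graph on n vertices has at most ⌊n^2/4⌋ edges, with equality for the complete bipartite graph K_{⌊n/2⌋, ⌈n/2⌉}. For n = 111: ⌊111^2/4⌋ = ⌊12321/4⌋ = 3080. The extremal graph is K_{55, 56}, which has 55·56 = 3080 edges.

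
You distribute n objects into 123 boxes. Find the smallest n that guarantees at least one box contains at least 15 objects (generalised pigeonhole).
n = (15 − 1)·123 + 1 = 1723

By the generalised pigeonhole principle, to guarantee some box contains ≥ r objects we need more than (r − 1) · k objects total. Threshold: n = (r − 1) · k + 1. With r = 15 and k = 123: n = 14 · 123 + 1 = 1722 + 1 = 1723. For n = 1722 = 14 · 123, we can put exactly 14 objects in every box, avoiding 15 in any single one — so 1723 is tight.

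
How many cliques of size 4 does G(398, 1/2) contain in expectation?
E[# K_4] = C(398, 4) · (1/2)^C(4, 2) = 1029804105 / 2^6 = 16090689.140625

For each 4-subset S of vertices (there are C(398, 4) = 1029804105 such S), let X_S = 1 if S induces a K_4 (all C(4, 2) = 6 edges present). Then P(X_S = 1) = (1/2)^6 = 1/64. By linearity of expectation, E[# K_4] = C(398, 4) · (1/2)^6 = 1029804105 / 64 = 16090689.140625.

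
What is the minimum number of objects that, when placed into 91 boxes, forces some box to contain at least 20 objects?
n = (20 − 1)·91 + 1 = 1730

By the generalised pigeonhole principle, to guarantee some box contains ≥ r objects we need more than (r − 1) · k objects total. Threshold: n = (r − 1) · k + 1. With r = 20 and k = 91: n = 19 · 91 + 1 = 1729 + 1 = 1730. For n = 1729 = 19 · 91, we can put exactly 19 objects in every box, avoiding 20 in any single one — so 1730 is tight.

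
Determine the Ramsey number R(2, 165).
R(2, 165) = 165

R(2, k) = k for all k ≥ 2: in a 2-colouring of K_k, either some edge is red (a red K_2) or all edges are blue (a blue K_k). And K_{164} coloured all-blue has no blue K_165, so R(2, 165) > 164. Hence R(2, 165) = 165.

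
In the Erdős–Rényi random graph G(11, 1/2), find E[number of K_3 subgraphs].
E[# K_3] = C(11, 3) · (1/2)^C(3, 2) = 165 / 2^3 = 20.625

For each 3-subset S of vertices (there are C(11, 3) = 165 such S), let X_S = 1 if S induces a K_3 (all C(3, 2) = 3 edges present). Then P(X_S = 1) = (1/2)^3 = 1/8. By linearity of expectation, E[# K_3] = C(11, 3) · (1/2)^3 = 165 / 8 = 20.625.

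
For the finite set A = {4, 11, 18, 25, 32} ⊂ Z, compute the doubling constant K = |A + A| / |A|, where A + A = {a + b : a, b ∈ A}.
K = |A + A| / |A| = 9/5

Enumerate A + A = {a + b : a, b ∈ A}. With |A| = 5, there are |A|^2 = 25 ordered sum pairs; collecting distinct values, A + A = {8, 15, 22, 29, 36, 43, 50, 57, 64}, so |A + A| = 9. Thus K = 9/5. Here |A + A| = 2|A| − 1 = 9, the minimum possible — so K = 9/5 is minimal, which holds iff A is an arithmetic progression.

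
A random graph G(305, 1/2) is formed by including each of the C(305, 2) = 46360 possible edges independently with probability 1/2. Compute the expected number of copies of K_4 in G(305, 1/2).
E[# K_4] = C(305, 4) · (1/2)^C(4, 2) = 353518180 / 2^6 = 88379545/16 = 5523721.5625

For each 4-subset S of vertices (there are C(305, 4) = 353518180 such S), let X_S = 1 if S induces a K_4 (all C(4, 2) = 6 edges present). Then P(X_S = 1) = (1/2)^6 = 1/64. By linearity of expectation, E[# K_4] = C(305, 4) · (1/2)^6 = 353518180 / 64 = 88379545/16 = 5523721.5625.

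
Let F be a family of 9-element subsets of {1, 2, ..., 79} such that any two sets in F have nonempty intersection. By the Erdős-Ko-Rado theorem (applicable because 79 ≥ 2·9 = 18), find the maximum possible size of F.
max |F| = C(78, 8) = 23446881315

The Erdős-Ko-Rado theorem states: for n ≥ 2k, an intersecting family of k-subsets of an n-element set has size at most C(n − 1, k − 1), with equality for 'star' families {A ⊆ [n] : |A| = k, i ∈ A} (fix an element i). For n = 79, k = 9: C(78, 8) = 23446881315.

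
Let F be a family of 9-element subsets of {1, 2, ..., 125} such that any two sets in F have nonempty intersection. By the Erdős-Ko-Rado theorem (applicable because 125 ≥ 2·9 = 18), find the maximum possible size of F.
max |F| = C(124, 8) = 1100899186101

Erdős-Ko-Rado (1961): when n ≥ 2k, max |F| = C(n−1, k−1). The bound is attained by the star {A : i ∈ A} for any fixed i ∈ [n]. Here C(125−1, 9−1) = C(124, 8) = 1100899186101.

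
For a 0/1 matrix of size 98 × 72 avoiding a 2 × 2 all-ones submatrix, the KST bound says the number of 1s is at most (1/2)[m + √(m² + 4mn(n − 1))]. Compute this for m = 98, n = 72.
z(98, 72; 2, 2) ≤ (1/2)[98 + √(98² + 4·98·72·71)] = (1/2)[98 + √2013508] = 758.4907

Kővári–Sós–Turán: let r_1, ..., r_98 be the row sums and z = Σ r_i the total number of 1s. Each pair of columns can share at most one row with both entries 1 (else a 2×2 all-ones block appears), so Σ_i C(r_i, 2) ≤ C(72, 2) = 2556. By convexity Σ_i C(r_i, 2) ≥ 98·C(z/98, 2) = z(z − 98)/(2·98), giving z² − 98z − 98·72·71 ≤ 0 and hence z ≤ (1/2)[98 + √(9604 + 4·500976)] = (1/2)[98 + √2013508] ≈ (1/2)(98 + 1418.9813) = 758.4907.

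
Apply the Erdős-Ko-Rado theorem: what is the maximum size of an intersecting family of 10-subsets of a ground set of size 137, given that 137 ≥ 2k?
max |F| = C(136, 9) = 33469894423680

Erdős-Ko-Rado (1961): when n ≥ 2k, max |F| = C(n−1, k−1). The bound is attained by the star {A : i ∈ A} for any fixed i ∈ [n]. Here C(137−1, 10−1) = C(136, 9) = 33469894423680.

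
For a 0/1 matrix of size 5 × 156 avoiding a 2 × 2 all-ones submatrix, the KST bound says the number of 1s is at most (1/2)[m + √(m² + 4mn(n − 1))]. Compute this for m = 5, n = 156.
z(5, 156; 2, 2) ≤ (1/2)[5 + √(5² + 4·5·156·155)] = (1/2)[5 + √483625] = 350.2158

Kővári–Sós–Turán: let r_1, ..., r_5 be the row sums and z = Σ r_i the total number of 1s. Each pair of columns can share at most one row with both entries 1 (else a 2×2 all-ones block appears), so Σ_i C(r_i, 2) ≤ C(156, 2) = 12090. By convexity Σ_i C(r_i, 2) ≥ 5·C(z/5, 2) = z(z − 5)/(2·5), giving z² − 5z − 5·156·155 ≤ 0 and hence z ≤ (1/2)[5 + √(25 + 4·120900)] = (1/2)[5 + √483625] ≈ (1/2)(5 + 695.4315) = 350.2158.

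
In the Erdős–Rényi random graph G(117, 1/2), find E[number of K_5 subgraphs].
E[# K_5] = C(117, 5) · (1/2)^C(5, 2) = 167549733 / 2^10 ≈ 163622.786133

For each 5-subset S of vertices (there are C(117, 5) = 167549733 such S), let X_S = 1 if S induces a K_5 (all C(5, 2) = 10 edges present). Then P(X_S = 1) = (1/2)^10 = 1/1024. By linearity of expectation, E[# K_5] = C(117, 5) · (1/2)^10 = 167549733 / 1024 ≈ 163622.786133.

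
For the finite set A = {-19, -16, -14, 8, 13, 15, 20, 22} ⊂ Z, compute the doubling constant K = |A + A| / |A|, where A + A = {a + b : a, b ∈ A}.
K = |A + A| / |A| = 29/8

Enumerate A + A = {a + b : a, b ∈ A}. With |A| = 8, there are |A|^2 = 64 ordered sum pairs; collecting distinct values, A + A = {-38, -35, -33, -32, -30, -28, -11, -8, -6, -4, -3, -1, 1, 3, 4, 6, 8, 16, 21, 23, 26, 28, 30, 33, 35, 37, 40, 42, 44}, so |A + A| = 29. Thus K = 29/8. For comparison, the minimum possible |A + A| over all 8-element sets is 2·8 − 1 = 15 (so min K = 15/8), attained only by arithmetic progressions.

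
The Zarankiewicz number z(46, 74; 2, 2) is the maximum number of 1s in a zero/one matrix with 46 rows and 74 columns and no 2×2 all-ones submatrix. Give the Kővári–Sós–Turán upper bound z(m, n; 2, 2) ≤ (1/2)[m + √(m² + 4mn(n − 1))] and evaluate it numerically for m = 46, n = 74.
z(46, 74; 2, 2) ≤ (1/2)[46 + √(46² + 4·46·74·73)] = (1/2)[46 + √996084] = 522.02

Kővári–Sós–Turán: let r_1, ..., r_46 be the row sums and z = Σ r_i the total number of 1s. Each pair of columns can share at most one row with both entries 1 (else a 2×2 all-ones block appears), so Σ_i C(r_i, 2) ≤ C(74, 2) = 2701. By convexity Σ_i C(r_i, 2) ≥ 46·C(z/46, 2) = z(z − 46)/(2·46), giving z² − 46z − 46·74·73 ≤ 0 and hence z ≤ (1/2)[46 + √(2116 + 4·248492)] = (1/2)[46 + √996084] ≈ (1/2)(46 + 998.0401) = 522.02.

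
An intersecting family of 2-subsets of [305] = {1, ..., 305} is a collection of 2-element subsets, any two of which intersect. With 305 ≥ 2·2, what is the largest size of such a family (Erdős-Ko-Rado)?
max |F| = C(304, 1) = 304

The Erdős-Ko-Rado theorem states: for n ≥ 2k, an intersecting family of k-subsets of an n-element set has size at most C(n − 1, k − 1), with equality for 'star' families {A ⊆ [n] : |A| = k, i ∈ A} (fix an element i). For n = 305, k = 2: C(304, 1) = 304.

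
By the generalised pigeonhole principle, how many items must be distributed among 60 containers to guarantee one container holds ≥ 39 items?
n = (39 − 1)·60 + 1 = 2281

By the generalised pigeonhole principle, to guarantee some box contains ≥ r objects we need more than (r − 1) · k objects total. Threshold: n = (r − 1) · k + 1. With r = 39 and k = 60: n = 38 · 60 + 1 = 2280 + 1 = 2281. For n = 2280 = 38 · 60, we can put exactly 38 objects in every box, avoiding 39 in any single one — so 2281 is tight.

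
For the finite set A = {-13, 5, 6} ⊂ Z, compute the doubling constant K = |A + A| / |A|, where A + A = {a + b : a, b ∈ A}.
K = |A + A| / |A| = 6/3 = 2

Enumerate A + A = {a + b : a, b ∈ A}. With |A| = 3, there are |A|^2 = 9 ordered sum pairs; collecting distinct values, A + A = {-26, -8, -7, 10, 11, 12}, so |A + A| = 6. Thus K = 6/3 = 2. For comparison, the minimum possible |A + A| over all 3-element sets is 2·3 − 1 = 5 (so min K = 5/3), attained only by arithmetic progressions.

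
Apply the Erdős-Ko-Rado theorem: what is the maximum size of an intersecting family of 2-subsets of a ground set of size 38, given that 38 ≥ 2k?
max |F| = C(37, 1) = 37

Erdős-Ko-Rado (1961): when n ≥ 2k, max |F| = C(n−1, k−1). The bound is attained by the star {A : i ∈ A} for any fixed i ∈ [n]. Here C(38−1, 2−1) = C(37, 1) = 37.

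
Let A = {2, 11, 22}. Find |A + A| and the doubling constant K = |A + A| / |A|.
K = |A + A| / |A| = 6/3 = 2

Enumerate A + A = {a + b : a, b ∈ A}. With |A| = 3, there are |A|^2 = 9 ordered sum pairs; collecting distinct values, A + A = {4, 13, 22, 24, 33, 44}, so |A + A| = 6. Thus K = 6/3 = 2. For comparison, the minimum possible |A + A| over all 3-element sets is 2·3 − 1 = 5 (so min K = 5/3), attained only by arithmetic progressions.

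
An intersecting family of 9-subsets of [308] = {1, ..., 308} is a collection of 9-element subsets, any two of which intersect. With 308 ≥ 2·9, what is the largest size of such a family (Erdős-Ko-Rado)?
max |F| = C(307, 8) = 1785048511523850

The Erdős-Ko-Rado theorem states: for n ≥ 2k, an intersecting family of k-subsets of an n-element set has size at most C(n − 1, k − 1), with equality for 'star' families {A ⊆ [n] : |A| = k, i ∈ A} (fix an element i). For n = 308, k = 9: C(307, 8) = 1785048511523850.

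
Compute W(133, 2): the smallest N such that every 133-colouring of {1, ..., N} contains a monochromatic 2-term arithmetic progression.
W(133, 2) = 133 + 1 = 134

A 2-term AP is any pair of integers, so a monochromatic 2-AP exists iff some colour is used at least twice. With 133 colours, the colouring i ↦ i on {1, ..., 133} uses each colour once, avoiding any monochromatic pair, so W(133, 2) > 133. For {1, ..., 134}, pigeonhole forces two integers of the same colour, which form a monochromatic 2-AP. Hence W(133, 2) = 134.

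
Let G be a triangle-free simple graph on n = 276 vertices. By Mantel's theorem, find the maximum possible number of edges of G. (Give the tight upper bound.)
ex(276, K_3) = ⌊276^2/4⌋ = 19044

Mantel (1907): a triangle-free graph on n vertices has at most ⌊n^2/4⌋ edges, with equality for the complete bipartite graph K_{⌊n/2⌋, ⌈n/2⌉}. For n = 276: ⌊276^2/4⌋ = ⌊76176/4⌋ = 19044. The extremal graph is K_{138, 138}, which has 138·138 = 19044 edges.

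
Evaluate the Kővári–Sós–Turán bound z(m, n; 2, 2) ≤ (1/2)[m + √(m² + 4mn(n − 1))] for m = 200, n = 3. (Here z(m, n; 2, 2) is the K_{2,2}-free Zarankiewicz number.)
z(200, 3; 2, 2) ≤ (1/2)[200 + √(200² + 4·200·3·2)] = (1/2)[200 + √44800] = 205.8301

Kővári–Sós–Turán: let r_1, ..., r_200 be the row sums and z = Σ r_i the total number of 1s. Each pair of columns can share at most one row with both entries 1 (else a 2×2 all-ones block appears), so Σ_i C(r_i, 2) ≤ C(3, 2) = 3. By convexity Σ_i C(r_i, 2) ≥ 200·C(z/200, 2) = z(z − 200)/(2·200), giving z² − 200z − 200·3·2 ≤ 0 and hence z ≤ (1/2)[200 + √(40000 + 4·1200)] = (1/2)[200 + √44800] ≈ (1/2)(200 + 211.6601) = 205.8301.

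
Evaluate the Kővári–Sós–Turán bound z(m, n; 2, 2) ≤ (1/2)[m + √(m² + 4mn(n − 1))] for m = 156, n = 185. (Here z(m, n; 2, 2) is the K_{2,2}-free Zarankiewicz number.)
z(156, 185; 2, 2) ≤ (1/2)[156 + √(156² + 4·156·185·184)] = (1/2)[156 + √21265296] = 2383.7155

Kővári–Sós–Turán: let r_1, ..., r_156 be the row sums and z = Σ r_i the total number of 1s. Each pair of columns can share at most one row with both entries 1 (else a 2×2 all-ones block appears), so Σ_i C(r_i, 2) ≤ C(185, 2) = 17020. By convexity Σ_i C(r_i, 2) ≥ 156·C(z/156, 2) = z(z − 156)/(2·156), giving z² − 156z − 156·185·184 ≤ 0 and hence z ≤ (1/2)[156 + √(24336 + 4·5310240)] = (1/2)[156 + √21265296] ≈ (1/2)(156 + 4611.431) = 2383.7155.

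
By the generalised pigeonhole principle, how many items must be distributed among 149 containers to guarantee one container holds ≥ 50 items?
n = (50 − 1)·149 + 1 = 7302

By the generalised pigeonhole principle, to guarantee some box contains ≥ r objects we need more than (r − 1) · k objects total. Threshold: n = (r − 1) · k + 1. With r = 50 and k = 149: n = 49 · 149 + 1 = 7301 + 1 = 7302. For n = 7301 = 49 · 149, we can put exactly 49 objects in every box, avoiding 50 in any single one — so 7302 is tight.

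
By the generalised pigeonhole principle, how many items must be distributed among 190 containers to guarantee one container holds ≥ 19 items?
n = (19 − 1)·190 + 1 = 3421

By the generalised pigeonhole principle, to guarantee some box contains ≥ r objects we need more than (r − 1) · k objects total. Threshold: n = (r − 1) · k + 1. With r = 19 and k = 190: n = 18 · 190 + 1 = 3420 + 1 = 3421. For n = 3420 = 18 · 190, we can put exactly 18 objects in every box, avoiding 19 in any single one — so 3421 is tight.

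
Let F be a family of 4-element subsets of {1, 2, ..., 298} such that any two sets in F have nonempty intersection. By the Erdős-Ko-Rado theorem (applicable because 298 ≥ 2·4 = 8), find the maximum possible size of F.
max |F| = C(297, 3) = 4322340

The Erdős-Ko-Rado theorem states: for n ≥ 2k, an intersecting family of k-subsets of an n-element set has size at most C(n − 1, k − 1), with equality for 'star' families {A ⊆ [n] : |A| = k, i ∈ A} (fix an element i). For n = 298, k = 4: C(297, 3) = 4322340.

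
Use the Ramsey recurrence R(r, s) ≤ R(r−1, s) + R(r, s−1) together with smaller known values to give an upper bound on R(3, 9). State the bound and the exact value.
R(3, 9) ≤ R(2, 9) + R(3, 8) = 9 + 28 = 37; exact value R(3, 9) = 36.

The Erdős–Szekeres recurrence R(r, s) ≤ R(r−1, s) + R(r, s−1) applied to (r, s) = (3, 9) gives
  R(3, 9) ≤ R(2, 9) + R(3, 8) = 9 + 28 = 37.
(Recall R(2, k) = k and R is symmetric.) The recurrence is not tight here (it gives 37, but the exact value is R(3, 9) = 36); the tight upper bound requires a sharper argument than the simple recurrence, combined with a lower-bound construction on K_{35}.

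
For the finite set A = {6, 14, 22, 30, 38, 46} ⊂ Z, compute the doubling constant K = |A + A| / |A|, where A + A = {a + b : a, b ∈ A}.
K = |A + A| / |A| = 11/6

Enumerate A + A = {a + b : a, b ∈ A}. With |A| = 6, there are |A|^2 = 36 ordered sum pairs; collecting distinct values, A + A = {12, 20, 28, 36, 44, 52, 60, 68, 76, 84, 92}, so |A + A| = 11. Thus K = 11/6. Here |A + A| = 2|A| − 1 = 11, the minimum possible — so K = 11/6 is minimal, which holds iff A is an arithmetic progression.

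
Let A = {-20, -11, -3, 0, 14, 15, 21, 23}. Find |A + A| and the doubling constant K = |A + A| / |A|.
K = |A + A| / |A| = 33/8

Enumerate A + A = {a + b : a, b ∈ A}. With |A| = 8, there are |A|^2 = 64 ordered sum pairs; collecting distinct values, A + A = {-40, -31, -23, -22, -20, -14, -11, -6, -5, -3, 0, 1, 3, 4, 10, 11, 12, 14, 15, 18, 20, 21, 23, 28, 29, 30, 35, 36, 37, 38, 42, 44, 46}, so |A + A| = 33. Thus K = 33/8. For comparison, the minimum possible |A + A| over all 8-element sets is 2·8 − 1 = 15 (so min K = 15/8), attained only by arithmetic progressions.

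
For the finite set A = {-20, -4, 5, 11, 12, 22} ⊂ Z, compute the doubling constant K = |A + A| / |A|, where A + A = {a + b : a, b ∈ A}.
K = |A + A| / |A| = 20/6 = 10/3

Enumerate A + A = {a + b : a, b ∈ A}. With |A| = 6, there are |A|^2 = 36 ordered sum pairs; collecting distinct values, A + A = {-40, -24, -15, -9, -8, 1, 2, 7, 8, 10, 16, 17, 18, 22, 23, 24, 27, 33, 34, 44}, so |A + A| = 20. Thus K = 20/6 = 10/3. For comparison, the minimum possible |A + A| over all 6-element sets is 2·6 − 1 = 11 (so min K = 11/6), attained only by arithmetic progressions.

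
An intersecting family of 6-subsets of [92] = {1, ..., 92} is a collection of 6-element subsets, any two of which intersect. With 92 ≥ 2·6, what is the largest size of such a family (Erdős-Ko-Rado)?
max |F| = C(91, 5) = 46504458

Erdős-Ko-Rado (1961): when n ≥ 2k, max |F| = C(n−1, k−1). The bound is attained by the star {A : i ∈ A} for any fixed i ∈ [n]. Here C(92−1, 6−1) = C(91, 5) = 46504458.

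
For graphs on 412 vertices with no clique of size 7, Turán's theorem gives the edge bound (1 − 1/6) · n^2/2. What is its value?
Turán density bound = (5/6) · 412^2/2 = 212180/3 ≈ 70726.6667

Turán's theorem: ex(n, K_{r+1}) is achieved by the complete r-partite Turán graph T(n, r) with parts as balanced as possible, and is at most (1 − 1/r) · n^2/2. For r = 6, n = 412: the density bound is (5/6) · 169744/2 = 212180/3 ≈ 70726.6667. The integer-valued extremum is e(T(412, 6)) = 70726, which is strictly less than the density bound 212180/3 since 6 ∤ 412 (the parts of T(412, 6) cannot all be equal).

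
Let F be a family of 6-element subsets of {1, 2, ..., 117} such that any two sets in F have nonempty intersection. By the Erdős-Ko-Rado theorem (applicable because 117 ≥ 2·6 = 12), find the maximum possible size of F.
max |F| = C(116, 5) = 160389488

The Erdős-Ko-Rado theorem states: for n ≥ 2k, an intersecting family of k-subsets of an n-element set has size at most C(n − 1, k − 1), with equality for 'star' families {A ⊆ [n] : |A| = k, i ∈ A} (fix an element i). For n = 117, k = 6: C(116, 5) = 160389488.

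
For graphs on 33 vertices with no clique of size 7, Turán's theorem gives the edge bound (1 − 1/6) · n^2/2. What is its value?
Turán density bound = (5/6) · 33^2/2 = 1815/4 ≈ 453.75

Turán's theorem: ex(n, K_{r+1}) is achieved by the complete r-partite Turán graph T(n, r) with parts as balanced as possible, and is at most (1 − 1/r) · n^2/2. For r = 6, n = 33: the density bound is (5/6) · 1089/2 = 1815/4 ≈ 453.75. The integer-valued extremum is e(T(33, 6)) = 453, which is strictly less than the density bound 1815/4 since 6 ∤ 33 (the parts of T(33, 6) cannot all be equal).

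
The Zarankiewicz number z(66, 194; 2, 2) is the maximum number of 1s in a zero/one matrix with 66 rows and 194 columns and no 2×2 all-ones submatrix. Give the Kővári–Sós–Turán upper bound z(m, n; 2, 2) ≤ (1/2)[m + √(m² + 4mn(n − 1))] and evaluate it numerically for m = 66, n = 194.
z(66, 194; 2, 2) ≤ (1/2)[66 + √(66² + 4·66·194·193)] = (1/2)[66 + √9889044] = 1605.3425

Kővári–Sós–Turán: let r_1, ..., r_66 be the row sums and z = Σ r_i the total number of 1s. Each pair of columns can share at most one row with both entries 1 (else a 2×2 all-ones block appears), so Σ_i C(r_i, 2) ≤ C(194, 2) = 18721. By convexity Σ_i C(r_i, 2) ≥ 66·C(z/66, 2) = z(z − 66)/(2·66), giving z² − 66z − 66·194·193 ≤ 0 and hence z ≤ (1/2)[66 + √(4356 + 4·2471172)] = (1/2)[66 + √9889044] ≈ (1/2)(66 + 3144.685) = 1605.3425.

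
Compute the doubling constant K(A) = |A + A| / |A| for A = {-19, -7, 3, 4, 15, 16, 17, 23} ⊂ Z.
K = |A + A| / |A| = 30/8 = 15/4

Enumerate A + A = {a + b : a, b ∈ A}. With |A| = 8, there are |A|^2 = 64 ordered sum pairs; collecting distinct values, A + A = {-38, -26, -16, -15, -14, -4, -3, -2, 4, 6, 7, 8, 9, 10, 16, 18, 19, 20, 21, 26, 27, 30, 31, 32, 33, 34, 38, 39, 40, 46}, so |A + A| = 30. Thus K = 30/8 = 15/4. For comparison, the minimum possible |A + A| over all 8-element sets is 2·8 − 1 = 15 (so min K = 15/8), attained only by arithmetic progressions.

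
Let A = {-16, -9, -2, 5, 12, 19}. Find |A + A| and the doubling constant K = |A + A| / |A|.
K = |A + A| / |A| = 11/6

Enumerate A + A = {a + b : a, b ∈ A}. With |A| = 6, there are |A|^2 = 36 ordered sum pairs; collecting distinct values, A + A = {-32, -25, -18, -11, -4, 3, 10, 17, 24, 31, 38}, so |A + A| = 11. Thus K = 11/6. Here |A + A| = 2|A| − 1 = 11, the minimum possible — so K = 11/6 is minimal, which holds iff A is an arithmetic progression.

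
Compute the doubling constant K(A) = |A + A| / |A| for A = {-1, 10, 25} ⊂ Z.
K = |A + A| / |A| = 6/3 = 2

Enumerate A + A = {a + b : a, b ∈ A}. With |A| = 3, there are |A|^2 = 9 ordered sum pairs; collecting distinct values, A + A = {-2, 9, 20, 24, 35, 50}, so |A + A| = 6. Thus K = 6/3 = 2. For comparison, the minimum possible |A + A| over all 3-element sets is 2·3 − 1 = 5 (so min K = 5/3), attained only by arithmetic progressions.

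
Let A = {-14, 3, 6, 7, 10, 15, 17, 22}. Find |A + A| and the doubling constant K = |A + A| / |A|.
K = |A + A| / |A| = 32/8 = 4

Enumerate A + A = {a + b : a, b ∈ A}. With |A| = 8, there are |A|^2 = 64 ordered sum pairs; collecting distinct values, A + A = {-28, -11, -8, -7, -4, 1, 3, 6, 8, 9, 10, 12, 13, 14, 16, 17, 18, 20, 21, 22, 23, 24, 25, 27, 28, 29, 30, 32, 34, 37, 39, 44}, so |A + A| = 32. Thus K = 32/8 = 4. For comparison, the minimum possible |A + A| over all 8-element sets is 2·8 − 1 = 15 (so min K = 15/8), attained only by arithmetic progressions.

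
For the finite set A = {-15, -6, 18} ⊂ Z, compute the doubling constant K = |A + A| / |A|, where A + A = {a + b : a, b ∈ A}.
K = |A + A| / |A| = 6/3 = 2

Enumerate A + A = {a + b : a, b ∈ A}. With |A| = 3, there are |A|^2 = 9 ordered sum pairs; collecting distinct values, A + A = {-30, -21, -12, 3, 12, 36}, so |A + A| = 6. Thus K = 6/3 = 2. For comparison, the minimum possible |A + A| over all 3-element sets is 2·3 − 1 = 5 (so min K = 5/3), attained only by arithmetic progressions.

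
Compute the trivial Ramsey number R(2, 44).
R(2, 44) = 44

R(2, k) = k for all k ≥ 2: in a 2-colouring of K_k, either some edge is red (a red K_2) or all edges are blue (a blue K_k). And K_{43} coloured all-blue has no blue K_44, so R(2, 44) > 43. Hence R(2, 44) = 44.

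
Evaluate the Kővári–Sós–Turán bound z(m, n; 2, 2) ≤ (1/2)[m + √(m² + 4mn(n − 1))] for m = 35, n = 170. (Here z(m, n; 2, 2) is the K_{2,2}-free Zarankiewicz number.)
z(35, 170; 2, 2) ≤ (1/2)[35 + √(35² + 4·35·170·169)] = (1/2)[35 + √4023425] = 1020.4239

Kővári–Sós–Turán: let r_1, ..., r_35 be the row sums and z = Σ r_i the total number of 1s. Each pair of columns can share at most one row with both entries 1 (else a 2×2 all-ones block appears), so Σ_i C(r_i, 2) ≤ C(170, 2) = 14365. By convexity Σ_i C(r_i, 2) ≥ 35·C(z/35, 2) = z(z − 35)/(2·35), giving z² − 35z − 35·170·169 ≤ 0 and hence z ≤ (1/2)[35 + √(1225 + 4·1005550)] = (1/2)[35 + √4023425] ≈ (1/2)(35 + 2005.8477) = 1020.4239.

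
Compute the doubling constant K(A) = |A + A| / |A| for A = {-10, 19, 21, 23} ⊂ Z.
K = |A + A| / |A| = 9/4

Enumerate A + A = {a + b : a, b ∈ A}. With |A| = 4, there are |A|^2 = 16 ordered sum pairs; collecting distinct values, A + A = {-20, 9, 11, 13, 38, 40, 42, 44, 46}, so |A + A| = 9. Thus K = 9/4. For comparison, the minimum possible |A + A| over all 4-element sets is 2·4 − 1 = 7 (so min K = 7/4), attained only by arithmetic progressions.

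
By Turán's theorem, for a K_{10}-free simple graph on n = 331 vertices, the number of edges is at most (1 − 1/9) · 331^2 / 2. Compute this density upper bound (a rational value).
Turán density bound = (8/9) · 331^2/2 = 438244/9 ≈ 48693.7778

Turán's theorem: ex(n, K_{r+1}) is achieved by the complete r-partite Turán graph T(n, r) with parts as balanced as possible, and is at most (1 − 1/r) · n^2/2. For r = 9, n = 331: the density bound is (8/9) · 109561/2 = 438244/9 ≈ 48693.7778. The integer-valued extremum is e(T(331, 9)) = 48693, which is strictly less than the density bound 438244/9 since 9 ∤ 331 (the parts of T(331, 9) cannot all be equal).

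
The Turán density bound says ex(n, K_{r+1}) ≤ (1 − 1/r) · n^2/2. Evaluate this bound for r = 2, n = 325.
Turán density bound = (1/2) · 325^2/2 = 105625/4 ≈ 26406.25

Turán's theorem: ex(n, K_{r+1}) is achieved by the complete r-partite Turán graph T(n, r) with parts as balanced as possible, and is at most (1 − 1/r) · n^2/2. For r = 2, n = 325: the density bound is (1/2) · 105625/2 = 105625/4 ≈ 26406.25. The integer-valued extremum is e(T(325, 2)) = 26406, which is strictly less than the density bound 105625/4 since 2 ∤ 325 (the parts of T(325, 2) cannot all be equal).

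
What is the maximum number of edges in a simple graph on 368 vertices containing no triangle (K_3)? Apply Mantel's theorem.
ex(368, K_3) = ⌊368^2/4⌋ = 33856

Mantel (1907): a triangle-free graph on n vertices has at most ⌊n^2/4⌋ edges, with equality for the complete bipartite graph K_{⌊n/2⌋, ⌈n/2⌉}. For n = 368: ⌊368^2/4⌋ = ⌊135424/4⌋ = 33856. The extremal graph is K_{184, 184}, which has 184·184 = 33856 edges.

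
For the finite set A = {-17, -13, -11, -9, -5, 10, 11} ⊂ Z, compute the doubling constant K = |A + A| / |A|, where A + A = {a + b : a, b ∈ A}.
K = |A + A| / |A| = 24/7

Enumerate A + A = {a + b : a, b ∈ A}. With |A| = 7, there are |A|^2 = 49 ordered sum pairs; collecting distinct values, A + A = {-34, -30, -28, -26, -24, -22, -20, -18, -16, -14, -10, -7, -6, -3, -2, -1, 0, 1, 2, 5, 6, 20, 21, 22}, so |A + A| = 24. Thus K = 24/7. For comparison, the minimum possible |A + A| over all 7-element sets is 2·7 − 1 = 13 (so min K = 13/7), attained only by arithmetic progressions.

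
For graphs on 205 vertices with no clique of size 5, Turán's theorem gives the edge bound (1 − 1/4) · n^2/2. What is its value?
Turán density bound = (3/4) · 205^2/2 = 126075/8 ≈ 15759.375

Turán's theorem: ex(n, K_{r+1}) is achieved by the complete r-partite Turán graph T(n, r) with parts as balanced as possible, and is at most (1 − 1/r) · n^2/2. For r = 4, n = 205: the density bound is (3/4) · 42025/2 = 126075/8 ≈ 15759.375. The integer-valued extremum is e(T(205, 4)) = 15759, which is strictly less than the density bound 126075/8 since 4 ∤ 205 (the parts of T(205, 4) cannot all be equal).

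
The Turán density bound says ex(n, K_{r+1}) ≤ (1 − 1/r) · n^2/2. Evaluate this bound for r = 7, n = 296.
Turán density bound = (6/7) · 296^2/2 = 262848/7 ≈ 37549.7143

Turán's theorem: ex(n, K_{r+1}) is achieved by the complete r-partite Turán graph T(n, r) with parts as balanced as possible, and is at most (1 − 1/r) · n^2/2. For r = 7, n = 296: the density bound is (6/7) · 87616/2 = 262848/7 ≈ 37549.7143. The integer-valued extremum is e(T(296, 7)) = 37549, which is strictly less than the density bound 262848/7 since 7 ∤ 296 (the parts of T(296, 7) cannot all be equal).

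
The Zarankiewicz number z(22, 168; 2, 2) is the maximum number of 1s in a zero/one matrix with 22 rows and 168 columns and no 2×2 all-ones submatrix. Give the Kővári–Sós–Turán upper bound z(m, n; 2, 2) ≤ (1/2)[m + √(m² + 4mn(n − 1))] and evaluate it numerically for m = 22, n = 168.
z(22, 168; 2, 2) ≤ (1/2)[22 + √(22² + 4·22·168·167)] = (1/2)[22 + √2469412] = 796.7181

Kővári–Sós–Turán: let r_1, ..., r_22 be the row sums and z = Σ r_i the total number of 1s. Each pair of columns can share at most one row with both entries 1 (else a 2×2 all-ones block appears), so Σ_i C(r_i, 2) ≤ C(168, 2) = 14028. By convexity Σ_i C(r_i, 2) ≥ 22·C(z/22, 2) = z(z − 22)/(2·22), giving z² − 22z − 22·168·167 ≤ 0 and hence z ≤ (1/2)[22 + √(484 + 4·617232)] = (1/2)[22 + √2469412] ≈ (1/2)(22 + 1571.4363) = 796.7181.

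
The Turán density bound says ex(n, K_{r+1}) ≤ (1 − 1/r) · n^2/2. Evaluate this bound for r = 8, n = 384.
Turán density bound = (7/8) · 384^2/2 = 64512

Turán's theorem: ex(n, K_{r+1}) is achieved by the complete r-partite Turán graph T(n, r) with parts as balanced as possible, and is at most (1 − 1/r) · n^2/2. For r = 8, n = 384: the density bound is (7/8) · 147456/2 = 64512. Since 8 ∣ 384, the Turán graph T(384, 8) has parts of equal size 48, and its edge count e(T(384, 8)) = 64512 attains the density bound exactly.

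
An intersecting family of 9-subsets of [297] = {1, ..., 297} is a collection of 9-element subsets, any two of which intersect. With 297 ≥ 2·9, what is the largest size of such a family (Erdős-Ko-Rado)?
max |F| = C(296, 8) = 1328555909343565

Erdős-Ko-Rado (1961): when n ≥ 2k, max |F| = C(n−1, k−1). The bound is attained by the star {A : i ∈ A} for any fixed i ∈ [n]. Here C(297−1, 9−1) = C(296, 8) = 1328555909343565.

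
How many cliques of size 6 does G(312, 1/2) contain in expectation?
E[# K_6] = C(312, 6) · (1/2)^C(6, 2) = 1220651676244 / 2^15 = 305162919061/8192 ≈ 37251332.893188

For each 6-subset S of vertices (there are C(312, 6) = 1220651676244 such S), let X_S = 1 if S induces a K_6 (all C(6, 2) = 15 edges present). Then P(X_S = 1) = (1/2)^15 = 1/32768. By linearity of expectation, E[# K_6] = C(312, 6) · (1/2)^15 = 1220651676244 / 32768 = 305162919061/8192 ≈ 37251332.893188.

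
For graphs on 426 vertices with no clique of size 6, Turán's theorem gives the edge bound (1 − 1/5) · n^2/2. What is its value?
Turán density bound = (4/5) · 426^2/2 = 362952/5 ≈ 72590.4

Turán's theorem: ex(n, K_{r+1}) is achieved by the complete r-partite Turán graph T(n, r) with parts as balanced as possible, and is at most (1 − 1/r) · n^2/2. For r = 5, n = 426: the density bound is (4/5) · 181476/2 = 362952/5 ≈ 72590.4. The integer-valued extremum is e(T(426, 5)) = 72590, which is strictly less than the density bound 362952/5 since 5 ∤ 426 (the parts of T(426, 5) cannot all be equal).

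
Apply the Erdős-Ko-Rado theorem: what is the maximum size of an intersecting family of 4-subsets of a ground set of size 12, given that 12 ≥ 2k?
max |F| = C(11, 3) = 165

The Erdős-Ko-Rado theorem states: for n ≥ 2k, an intersecting family of k-subsets of an n-element set has size at most C(n − 1, k − 1), with equality for 'star' families {A ⊆ [n] : |A| = k, i ∈ A} (fix an element i). For n = 12, k = 4: C(11, 3) = 165.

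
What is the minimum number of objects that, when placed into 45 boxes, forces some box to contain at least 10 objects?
n = (10 − 1)·45 + 1 = 406

By the generalised pigeonhole principle, to guarantee some box contains ≥ r objects we need more than (r − 1) · k objects total. Threshold: n = (r − 1) · k + 1. With r = 10 and k = 45: n = 9 · 45 + 1 = 405 + 1 = 406. For n = 405 = 9 · 45, we can put exactly 9 objects in every box, avoiding 10 in any single one — so 406 is tight.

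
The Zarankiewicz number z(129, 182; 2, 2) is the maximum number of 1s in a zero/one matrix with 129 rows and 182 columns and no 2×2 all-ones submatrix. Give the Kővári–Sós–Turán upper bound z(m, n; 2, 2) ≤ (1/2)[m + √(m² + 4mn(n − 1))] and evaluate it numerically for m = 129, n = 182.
z(129, 182; 2, 2) ≤ (1/2)[129 + √(129² + 4·129·182·181)] = (1/2)[129 + √17014713] = 2126.9447

Kővári–Sós–Turán: let r_1, ..., r_129 be the row sums and z = Σ r_i the total number of 1s. Each pair of columns can share at most one row with both entries 1 (else a 2×2 all-ones block appears), so Σ_i C(r_i, 2) ≤ C(182, 2) = 16471. By convexity Σ_i C(r_i, 2) ≥ 129·C(z/129, 2) = z(z − 129)/(2·129), giving z² − 129z − 129·182·181 ≤ 0 and hence z ≤ (1/2)[129 + √(16641 + 4·4249518)] = (1/2)[129 + √17014713] ≈ (1/2)(129 + 4124.8895) = 2126.9447.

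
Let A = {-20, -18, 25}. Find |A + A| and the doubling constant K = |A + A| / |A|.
K = |A + A| / |A| = 6/3 = 2

Enumerate A + A = {a + b : a, b ∈ A}. With |A| = 3, there are |A|^2 = 9 ordered sum pairs; collecting distinct values, A + A = {-40, -38, -36, 5, 7, 50}, so |A + A| = 6. Thus K = 6/3 = 2. For comparison, the minimum possible |A + A| over all 3-element sets is 2·3 − 1 = 5 (so min K = 5/3), attained only by arithmetic progressions.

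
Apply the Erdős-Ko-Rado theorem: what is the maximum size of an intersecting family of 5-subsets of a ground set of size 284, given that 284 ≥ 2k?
max |F| = C(283, 4) = 261630670

The Erdős-Ko-Rado theorem states: for n ≥ 2k, an intersecting family of k-subsets of an n-element set has size at most C(n − 1, k − 1), with equality for 'star' families {A ⊆ [n] : |A| = k, i ∈ A} (fix an element i). For n = 284, k = 5: C(283, 4) = 261630670.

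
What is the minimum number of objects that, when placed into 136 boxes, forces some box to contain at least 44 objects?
n = (44 − 1)·136 + 1 = 5849

By the generalised pigeonhole principle, to guarantee some box contains ≥ r objects we need more than (r − 1) · k objects total. Threshold: n = (r − 1) · k + 1. With r = 44 and k = 136: n = 43 · 136 + 1 = 5848 + 1 = 5849. For n = 5848 = 43 · 136, we can put exactly 43 objects in every box, avoiding 44 in any single one — so 5849 is tight.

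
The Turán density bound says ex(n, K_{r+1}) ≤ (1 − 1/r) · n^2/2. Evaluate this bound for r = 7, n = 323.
Turán density bound = (6/7) · 323^2/2 = 312987/7 ≈ 44712.4286

Turán's theorem: ex(n, K_{r+1}) is achieved by the complete r-partite Turán graph T(n, r) with parts as balanced as possible, and is at most (1 − 1/r) · n^2/2. For r = 7, n = 323: the density bound is (6/7) · 104329/2 = 312987/7 ≈ 44712.4286. The integer-valued extremum is e(T(323, 7)) = 44712, which is strictly less than the density bound 312987/7 since 7 ∤ 323 (the parts of T(323, 7) cannot all be equal).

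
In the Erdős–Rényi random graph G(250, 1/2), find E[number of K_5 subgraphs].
E[# K_5] = C(250, 5) · (1/2)^C(5, 2) = 7817031300 / 2^10 = 1954257825/256 ≈ 7633819.628906

For each 5-subset S of vertices (there are C(250, 5) = 7817031300 such S), let X_S = 1 if S induces a K_5 (all C(5, 2) = 10 edges present). Then P(X_S = 1) = (1/2)^10 = 1/1024. By linearity of expectation, E[# K_5] = C(250, 5) · (1/2)^10 = 7817031300 / 1024 = 1954257825/256 ≈ 7633819.628906.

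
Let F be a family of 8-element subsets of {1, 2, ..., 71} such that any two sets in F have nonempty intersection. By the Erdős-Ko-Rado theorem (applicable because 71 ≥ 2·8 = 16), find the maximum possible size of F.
max |F| = C(70, 7) = 1198774720

Erdős-Ko-Rado (1961): when n ≥ 2k, max |F| = C(n−1, k−1). The bound is attained by the star {A : i ∈ A} for any fixed i ∈ [n]. Here C(71−1, 8−1) = C(70, 7) = 1198774720.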